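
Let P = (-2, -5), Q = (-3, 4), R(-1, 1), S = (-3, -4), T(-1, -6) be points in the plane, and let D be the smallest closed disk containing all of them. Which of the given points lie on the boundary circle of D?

A smallest enclosing disk is always determined by at most three of the input points on its boundary.
The farthest pair is Q–T with squared distance 104. The circle on this segment as diameter has centre (-2, -1) and r² = 104/4 = 26.
Check P: distance² to centre = 16 ≤ 26, so it lies inside.
All remaining points lie in this disk, and no smaller disk contains both endpoints, so this is the minimum enclosing circle.
The points at distance exactly r from the centre are Q, T — 2 points.

Q, T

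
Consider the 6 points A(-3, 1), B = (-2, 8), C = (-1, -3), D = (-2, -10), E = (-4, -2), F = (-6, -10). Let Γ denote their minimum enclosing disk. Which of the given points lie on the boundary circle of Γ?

A smallest enclosing disk is always determined by at most three of the input points on its boundary.
The farthest pair is B–F with squared distance 340. The circle on this segment as diameter has centre (-4, -1) and r² = 340/4 = 85.
Check A: distance² to centre = 5 ≤ 85, so it lies inside.
All remaining points lie in this disk, and no smaller disk contains both endpoints, so this is the minimum enclosing circle.
The points at distance exactly r from the centre are B, D, F — 3 points.

B, D, F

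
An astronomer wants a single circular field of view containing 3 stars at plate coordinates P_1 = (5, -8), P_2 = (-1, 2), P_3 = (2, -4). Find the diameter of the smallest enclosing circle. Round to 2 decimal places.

11.66

Side lengths²: P_1P_2² = 136, P_1P_3² = 25, P_2P_3² = 45.
Since P_1P_2² = 136 ≥ 45 + 25 = 70, the angle opposite P_1P_2 is not acute, so the smallest enclosing circle has P_1P_2 as diameter.
Centre = midpoint of P_1P_2 = (2, -3), r² = 136/4 = 34.
Diameter = 2r = 2√34 ≈ 11.66.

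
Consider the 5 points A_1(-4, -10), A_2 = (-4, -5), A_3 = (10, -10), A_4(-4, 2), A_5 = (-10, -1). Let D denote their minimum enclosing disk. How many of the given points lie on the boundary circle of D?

2

By Welzl's lemma the MEC is supported by two points (diametrically opposite) or three points (on a circumcircle).
The farthest pair is A_3–A_5 with squared distance 481. The circle on this segment as diameter has centre (0, -5.5) and r² = 481/4 = 120.25.
Check A_1: distance² to centre = 36.25 ≤ 120.25, so it lies inside.
All remaining points lie in this disk, and no smaller disk contains both endpoints, so this is the minimum enclosing circle.
The points at distance exactly r from the centre are A_3, A_5 — 2 points.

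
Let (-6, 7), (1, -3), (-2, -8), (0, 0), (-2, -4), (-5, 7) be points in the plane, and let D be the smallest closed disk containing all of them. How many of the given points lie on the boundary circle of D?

The farthest pair is (-6, 7)–(-2, -8) with squared distance 241. The circle on this segment as diameter has centre (-4, -0.5) and r² = 241/4 = 60.25.
Check (1, -3): distance² to centre = 31.25 ≤ 60.25, so it lies inside.
All remaining points lie in this disk, and no smaller disk contains both endpoints, so this is the minimum enclosing circle.
The points at distance exactly r from the centre are (-6, 7), (-2, -8) — 2 points.

2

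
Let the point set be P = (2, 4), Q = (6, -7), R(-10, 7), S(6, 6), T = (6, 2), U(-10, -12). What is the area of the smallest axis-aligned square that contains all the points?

The bounding box has width 16 and height 19.
An axis-aligned square enclosing the set must have side ≥ max(width, height).
So the minimum side is max(16, 19) = 19.
Area = 19² = 361.

361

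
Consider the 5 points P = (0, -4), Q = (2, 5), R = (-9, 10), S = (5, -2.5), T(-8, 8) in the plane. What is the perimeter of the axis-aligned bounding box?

56

Width = max x − min x = 5 − (-9) = 14.
Height = max y − min y = 10 − (-4) = 14.
Perimeter = 2(14 + 14) = 56.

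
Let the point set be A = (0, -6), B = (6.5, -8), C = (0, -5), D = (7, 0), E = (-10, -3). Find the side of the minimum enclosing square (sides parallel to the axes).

17

The bounding box has width 17 and height 8.
An axis-aligned square enclosing the set must have side ≥ max(width, height).
So the minimum side is max(17, 8) = 17.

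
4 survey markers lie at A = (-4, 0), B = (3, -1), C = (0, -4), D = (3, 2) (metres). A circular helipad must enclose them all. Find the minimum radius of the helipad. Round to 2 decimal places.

The minimum enclosing circle of a finite set is fixed by two of the points (as a diameter) or three (as a circumcircle).
The minimum enclosing circle is determined by three boundary points: A, C, D.
Their circumcentre is (-1/6, -1/6) with r² = 265/18.
The farthest remaining point B is at distance² 193/18 ≤ 265/18.
r = √(265/18) ≈ 3.84.

3.84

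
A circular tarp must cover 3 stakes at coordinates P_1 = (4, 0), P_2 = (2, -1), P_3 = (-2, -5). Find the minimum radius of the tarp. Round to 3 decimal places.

3.905

Side lengths²: P_1P_2² = 5, P_1P_3² = 61, P_2P_3² = 32.
Since P_1P_3² = 61 ≥ 32 + 5 = 37, the angle opposite P_1P_3 is not acute, so the smallest enclosing circle has P_1P_3 as diameter.
Centre = midpoint of P_1P_3 = (1, -2.5), r² = 61/4 = 15.25.
r = √(15.25) ≈ 3.905.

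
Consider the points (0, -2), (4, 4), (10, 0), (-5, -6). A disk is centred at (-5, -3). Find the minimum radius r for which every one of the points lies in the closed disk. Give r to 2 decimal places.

15.30

The required radius is the distance from (-5, -3) to the farthest point.
Squared distances: 26, 130, 234, 9.
Maximum is 234, attained at (10, 0).
r = √234 ≈ 15.30.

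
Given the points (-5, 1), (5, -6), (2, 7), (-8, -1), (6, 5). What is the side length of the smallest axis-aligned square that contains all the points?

14

The bounding box has width 14 and height 13.
An axis-aligned square enclosing the set must have side ≥ max(width, height).
So the minimum side is max(14, 13) = 14.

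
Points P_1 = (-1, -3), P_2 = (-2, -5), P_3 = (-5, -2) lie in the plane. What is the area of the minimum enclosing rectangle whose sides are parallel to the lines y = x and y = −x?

9

In coordinates u = x + y, v = x − y the rectangle is axis-aligned; the map (x,y)→(u,v) scales areas by 2.
u-values: -4, -7, -7; range = -4 − (-7) = 3.
v-values: 2, 3, -3; range = 3 − (-3) = 6.
Area = (3 × 6) / 2 = 9.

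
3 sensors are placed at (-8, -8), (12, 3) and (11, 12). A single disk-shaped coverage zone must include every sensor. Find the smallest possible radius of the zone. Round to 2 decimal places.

Call the three points A, B, C in the order given.
Side lengths²: AB² = 521, AC² = 761, BC² = 82.
Since AC² = 761 ≥ 521 + 82 = 603, the angle opposite AC is not acute, so the smallest enclosing circle has AC as diameter.
Centre = midpoint of AC = (1.5, 2), r² = 761/4 = 190.25.
r = √(190.25) ≈ 13.79.

13.79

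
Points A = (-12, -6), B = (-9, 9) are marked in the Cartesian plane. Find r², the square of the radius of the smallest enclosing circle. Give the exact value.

58.5

The smallest circle enclosing two points has them as diameter endpoints.
Centre = midpoint = (-10.5, 1.5); r² = |AB|²/4 = 234/4 = 58.5.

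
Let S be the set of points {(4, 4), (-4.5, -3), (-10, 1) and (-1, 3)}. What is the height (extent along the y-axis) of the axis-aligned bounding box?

7

max y = 4, min y = -3, so height = 7.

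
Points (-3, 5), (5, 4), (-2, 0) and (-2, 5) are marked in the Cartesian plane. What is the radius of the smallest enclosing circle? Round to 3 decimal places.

The minimum enclosing circle is determined by three boundary points: (-3, 5), (5, 4), (-2, 0).
Their circumcentre is (5/6, 19/6) with r² = 325/18.
The farthest remaining point (-2, 5) is at distance² 205/18 ≤ 325/18.
r = √(325/18) ≈ 4.249.

4.249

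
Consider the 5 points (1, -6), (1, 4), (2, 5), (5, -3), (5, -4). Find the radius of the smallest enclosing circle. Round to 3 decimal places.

5.523

The farthest pair is (1, -6)–(2, 5) with squared distance 122. The circle on this segment as diameter has centre (1.5, -0.5) and r² = 122/4 = 30.5.
Check (1, 4): distance² to centre = 20.5 ≤ 30.5, so it lies inside.
All remaining points lie in this disk, and no smaller disk contains both endpoints, so this is the minimum enclosing circle.
r = √(30.5) ≈ 5.523.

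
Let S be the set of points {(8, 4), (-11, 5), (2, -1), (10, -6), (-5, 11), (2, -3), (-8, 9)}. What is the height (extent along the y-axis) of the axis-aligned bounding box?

max y = 11, min y = -6, so height = 17.

17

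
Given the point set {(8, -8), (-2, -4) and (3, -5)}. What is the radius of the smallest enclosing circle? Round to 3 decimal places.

Call the three points A, B, C in the order given.
Side lengths²: AB² = 116, AC² = 34, BC² = 26.
Since AB² = 116 ≥ 34 + 26 = 60, the angle opposite AB is not acute, so the smallest enclosing circle has AB as diameter.
Centre = midpoint of AB = (3, -6), r² = 116/4 = 29.
r = √29 ≈ 5.385.

5.385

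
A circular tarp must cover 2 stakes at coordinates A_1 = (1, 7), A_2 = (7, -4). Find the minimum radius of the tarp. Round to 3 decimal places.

The smallest circle enclosing two points has them as diameter endpoints.
Centre = midpoint = (4, 1.5); r² = |A_1A_2|²/4 = 157/4 = 39.25.
r = √(39.25) ≈ 6.265.

6.265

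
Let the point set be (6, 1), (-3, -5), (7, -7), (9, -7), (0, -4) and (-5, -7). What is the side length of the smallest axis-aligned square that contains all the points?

The bounding box has width 14 and height 8.
An axis-aligned square enclosing the set must have side ≥ max(width, height).
So the minimum side is max(14, 8) = 14.

14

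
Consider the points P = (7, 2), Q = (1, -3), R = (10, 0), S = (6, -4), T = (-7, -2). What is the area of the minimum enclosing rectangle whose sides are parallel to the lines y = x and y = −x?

In coordinates u = x + y, v = x − y the rectangle is axis-aligned; the map (x,y)→(u,v) scales areas by 2.
u-values: 9, -2, 10, 2, -9; range = 10 − (-9) = 19.
v-values: 5, 4, 10, 10, -5; range = 10 − (-5) = 15.
Area = (19 × 15) / 2 = 142.5.

142.5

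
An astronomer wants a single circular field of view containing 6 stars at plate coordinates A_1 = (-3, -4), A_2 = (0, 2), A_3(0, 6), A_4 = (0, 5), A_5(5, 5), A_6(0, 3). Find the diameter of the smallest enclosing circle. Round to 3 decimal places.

12.042

A smallest enclosing disk is always determined by at most three of the input points on its boundary.
The farthest pair is A_1–A_5 with squared distance 145. The circle on this segment as diameter has centre (1, 0.5) and r² = 145/4 = 36.25.
Check A_2: distance² to centre = 3.25 ≤ 36.25, so it lies inside.
All remaining points lie in this disk, and no smaller disk contains both endpoints, so this is the minimum enclosing circle.
Diameter = 2r = 2√(36.25) ≈ 12.042.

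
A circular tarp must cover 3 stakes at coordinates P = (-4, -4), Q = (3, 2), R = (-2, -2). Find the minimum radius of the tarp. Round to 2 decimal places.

4.61

Side lengths²: PQ² = 85, PR² = 8, QR² = 41.
Since PQ² = 85 ≥ 41 + 8 = 49, the angle opposite PQ is not acute, so the smallest enclosing circle has PQ as diameter.
Centre = midpoint of PQ = (-0.5, -1), r² = 85/4 = 21.25.
r = √(21.25) ≈ 4.61.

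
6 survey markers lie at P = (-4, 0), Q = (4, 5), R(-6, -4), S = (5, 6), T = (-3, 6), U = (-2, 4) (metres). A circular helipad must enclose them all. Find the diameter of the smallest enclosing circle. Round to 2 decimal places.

By Welzl's lemma the MEC is supported by two points (diametrically opposite) or three points (on a circumcircle).
The farthest pair is R–S with squared distance 221. The circle on this segment as diameter has centre (-0.5, 1) and r² = 221/4 = 55.25.
Check P: distance² to centre = 13.25 ≤ 55.25, so it lies inside.
All remaining points lie in this disk, and no smaller disk contains both endpoints, so this is the minimum enclosing circle.
Diameter = 2r = 2√(55.25) ≈ 14.87.

14.87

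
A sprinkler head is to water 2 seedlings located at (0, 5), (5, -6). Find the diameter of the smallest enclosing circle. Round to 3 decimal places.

12.083

The smallest circle enclosing two points has them as diameter endpoints.
Centre = midpoint = (2.5, -0.5); r² = |(0, 5)−(5, -6)|²/4 = 146/4 = 36.5.
Diameter = 2r = 2√(36.5) ≈ 12.083.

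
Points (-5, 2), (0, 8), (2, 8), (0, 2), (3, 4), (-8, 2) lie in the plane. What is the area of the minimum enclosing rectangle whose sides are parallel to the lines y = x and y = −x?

In coordinates u = x + y, v = x − y the rectangle is axis-aligned; the map (x,y)→(u,v) scales areas by 2.
u-values: -3, 8, 10, 2, 7, -6; range = 10 − (-6) = 16.
v-values: -7, -8, -6, -2, -1, -10; range = -1 − (-10) = 9.
Area = (16 × 9) / 2 = 72.

72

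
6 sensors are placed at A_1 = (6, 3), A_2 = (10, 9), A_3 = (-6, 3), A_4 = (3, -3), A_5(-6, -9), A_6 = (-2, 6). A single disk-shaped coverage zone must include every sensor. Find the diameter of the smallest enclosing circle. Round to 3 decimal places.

A smallest enclosing disk is always determined by at most three of the input points on its boundary.
The farthest pair is A_2–A_5 with squared distance 580. The circle on this segment as diameter has centre (2, 0) and r² = 580/4 = 145.
Check A_1: distance² to centre = 25 ≤ 145, so it lies inside.
All remaining points lie in this disk, and no smaller disk contains both endpoints, so this is the minimum enclosing circle.
Diameter = 2r = 2√145 ≈ 24.083.

24.083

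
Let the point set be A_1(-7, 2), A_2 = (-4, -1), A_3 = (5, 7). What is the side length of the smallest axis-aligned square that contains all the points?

12

The bounding box has width 12 and height 8.
An axis-aligned square enclosing the set must have side ≥ max(width, height).
So the minimum side is max(12, 8) = 12.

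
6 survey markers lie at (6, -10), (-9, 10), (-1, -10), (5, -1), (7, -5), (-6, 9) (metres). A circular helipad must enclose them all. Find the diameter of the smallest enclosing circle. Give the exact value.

A smallest enclosing disk is always determined by at most three of the input points on its boundary.
The farthest pair is (6, -10)–(-9, 10) with squared distance 625. The circle on this segment as diameter has centre (-1.5, 0) and r² = 625/4 = 156.25.
Check (-1, -10): distance² to centre = 100.25 ≤ 156.25, so it lies inside.
All remaining points lie in this disk, and no smaller disk contains both endpoints, so this is the minimum enclosing circle.
Diameter = 2r = 2√(156.25) = 25.

25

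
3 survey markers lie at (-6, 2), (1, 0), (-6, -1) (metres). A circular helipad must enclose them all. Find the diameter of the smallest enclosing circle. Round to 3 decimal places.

7.354

Call the three points A, B, C in the order given.
Side lengths²: AB² = 53, AC² = 9, BC² = 50.
Since AB² = 53 < 50 + 9 = 59, the triangle is acute, so the smallest enclosing circle is the circumcircle.
Circumcentre = (-37/14, 0.5), r² = 1325/98.
Diameter = 2r = 2√(1325/98) ≈ 7.354.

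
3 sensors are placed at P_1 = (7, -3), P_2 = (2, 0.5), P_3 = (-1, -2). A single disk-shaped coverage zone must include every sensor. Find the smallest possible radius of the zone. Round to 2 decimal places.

Side lengths²: P_1P_2² = 37.25, P_1P_3² = 65, P_2P_3² = 15.25.
Since P_1P_3² = 65 ≥ 37.25 + 15.25 = 52.5, the angle opposite P_1P_3 is not acute, so the smallest enclosing circle has P_1P_3 as diameter.
Centre = midpoint of P_1P_3 = (3, -2.5), r² = 65/4 = 16.25.
r = √(16.25) ≈ 4.03.

4.03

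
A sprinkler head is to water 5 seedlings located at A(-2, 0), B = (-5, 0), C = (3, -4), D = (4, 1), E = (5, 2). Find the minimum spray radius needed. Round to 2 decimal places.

5.15

A smallest enclosing disk is always determined by at most three of the input points on its boundary.
The minimum enclosing circle is determined by three boundary points: B, C, E.
Their circumcentre is (1/7, 2/7) with r² = 1300/49.
The farthest remaining point D is at distance² 754/49 ≤ 1300/49.
r = √(1300/49) ≈ 5.15.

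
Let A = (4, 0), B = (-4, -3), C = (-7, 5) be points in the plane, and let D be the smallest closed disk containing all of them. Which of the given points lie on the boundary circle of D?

A, B, C

Side lengths²: AB² = 73, AC² = 146, BC² = 73.
Since AC² = 146 ≥ 73 + 73 = 146, the angle opposite AC is not acute, so the smallest enclosing circle has AC as diameter.
Centre = midpoint of AC = (-1.5, 2.5), r² = 146/4 = 36.5.
The points at distance exactly r from the centre are A, B, C — 3 points.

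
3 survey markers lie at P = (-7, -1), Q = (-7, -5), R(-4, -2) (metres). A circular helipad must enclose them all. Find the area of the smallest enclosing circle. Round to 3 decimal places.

15.708

Side lengths²: PQ² = 16, PR² = 10, QR² = 18.
Since QR² = 18 < 16 + 10 = 26, the triangle is acute, so the smallest enclosing circle is the circumcircle.
Circumcentre = (-6, -3), r² = 5.
Area = π·r² = π·5 ≈ 15.708.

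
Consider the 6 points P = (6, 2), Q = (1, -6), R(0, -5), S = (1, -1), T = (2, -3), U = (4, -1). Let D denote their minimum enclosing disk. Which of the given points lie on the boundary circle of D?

P, Q

By Welzl's lemma the MEC is supported by two points (diametrically opposite) or three points (on a circumcircle).
The farthest pair is P–Q with squared distance 89. The circle on this segment as diameter has centre (3.5, -2) and r² = 89/4 = 22.25.
Check R: distance² to centre = 21.25 ≤ 22.25, so it lies inside.
All remaining points lie in this disk, and no smaller disk contains both endpoints, so this is the minimum enclosing circle.
The points at distance exactly r from the centre are P, Q — 2 points.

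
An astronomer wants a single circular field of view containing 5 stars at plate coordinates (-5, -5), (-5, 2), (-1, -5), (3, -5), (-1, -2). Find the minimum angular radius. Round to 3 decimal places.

The minimum enclosing circle of a finite set is fixed by two of the points (as a diameter) or three (as a circumcircle).
The farthest pair is (-5, 2)–(3, -5) with squared distance 113. The circle on this segment as diameter has centre (-1, -1.5) and r² = 113/4 = 28.25.
Check (-5, -5): distance² to centre = 28.25 ≤ 28.25, so it lies inside.
All remaining points lie in this disk, and no smaller disk contains both endpoints, so this is the minimum enclosing circle.
r = √(28.25) ≈ 5.315.

5.315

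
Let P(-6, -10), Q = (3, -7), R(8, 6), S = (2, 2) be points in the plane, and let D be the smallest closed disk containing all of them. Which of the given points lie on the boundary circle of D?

P, R

By Welzl's lemma the MEC is supported by two points (diametrically opposite) or three points (on a circumcircle).
The farthest pair is P–R with squared distance 452. The circle on this segment as diameter has centre (1, -2) and r² = 452/4 = 113.
Check Q: distance² to centre = 29 ≤ 113, so it lies inside.
All remaining points lie in this disk, and no smaller disk contains both endpoints, so this is the minimum enclosing circle.
The points at distance exactly r from the centre are P, R — 2 points.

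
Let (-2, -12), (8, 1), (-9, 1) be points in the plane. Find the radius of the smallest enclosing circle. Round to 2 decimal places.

9.31

Call the three points A, B, C in the order given.
Side lengths²: AB² = 269, AC² = 218, BC² = 289.
Since BC² = 289 < 269 + 218 = 487, the triangle is acute, so the smallest enclosing circle is the circumcircle.
Circumcentre = (-0.5, -73/26), r² = 29321/338.
r = √(29321/338) ≈ 9.31.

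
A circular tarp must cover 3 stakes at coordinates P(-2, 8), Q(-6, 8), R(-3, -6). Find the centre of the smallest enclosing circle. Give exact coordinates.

Side lengths²: PQ² = 16, PR² = 197, QR² = 205.
Since QR² = 205 < 197 + 16 = 213, the triangle is acute, so the smallest enclosing circle is the circumcircle.
Circumcentre = (-4, 31/28), r² = 40385/784.
Centre = (-4, 31/28).

(-4, 31/28)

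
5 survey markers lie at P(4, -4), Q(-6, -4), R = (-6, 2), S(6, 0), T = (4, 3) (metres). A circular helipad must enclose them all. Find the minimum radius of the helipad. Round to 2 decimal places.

By Welzl's lemma the MEC is supported by two points (diametrically opposite) or three points (on a circumcircle).
The minimum enclosing circle is determined by three boundary points: Q, R, S.
Their circumcentre is (-1/3, -1) with r² = 370/9.
The farthest remaining point T is at distance² 313/9 ≤ 370/9.
r = √(370/9) ≈ 6.41.

6.41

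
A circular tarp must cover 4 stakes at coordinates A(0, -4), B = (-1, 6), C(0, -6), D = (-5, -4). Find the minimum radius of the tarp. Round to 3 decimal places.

6.021

The farthest pair is B–C with squared distance 145. The circle on this segment as diameter has centre (-0.5, 0) and r² = 145/4 = 36.25.
Check A: distance² to centre = 16.25 ≤ 36.25, so it lies inside.
All remaining points lie in this disk, and no smaller disk contains both endpoints, so this is the minimum enclosing circle.
r = √(36.25) ≈ 6.021.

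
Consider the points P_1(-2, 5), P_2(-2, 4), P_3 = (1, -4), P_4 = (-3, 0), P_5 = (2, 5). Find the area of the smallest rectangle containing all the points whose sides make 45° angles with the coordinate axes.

In coordinates u = x + y, v = x − y the rectangle is axis-aligned; the map (x,y)→(u,v) scales areas by 2.
u-values: 3, 2, -3, -3, 7; range = 7 − (-3) = 10.
v-values: -7, -6, 5, -3, -3; range = 5 − (-7) = 12.
Area = (10 × 12) / 2 = 60.

60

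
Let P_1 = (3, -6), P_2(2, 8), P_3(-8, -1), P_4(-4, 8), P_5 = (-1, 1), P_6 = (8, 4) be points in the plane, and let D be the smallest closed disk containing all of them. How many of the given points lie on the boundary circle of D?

2

The minimum enclosing circle of a finite set is fixed by two of the points (as a diameter) or three (as a circumcircle).
The farthest pair is P_3–P_6 with squared distance 281. The circle on this segment as diameter has centre (0, 1.5) and r² = 281/4 = 70.25.
Check P_1: distance² to centre = 65.25 ≤ 70.25, so it lies inside.
All remaining points lie in this disk, and no smaller disk contains both endpoints, so this is the minimum enclosing circle.
The points at distance exactly r from the centre are P_3, P_6 — 2 points.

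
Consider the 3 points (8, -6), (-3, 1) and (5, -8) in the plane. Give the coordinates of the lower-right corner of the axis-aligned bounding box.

(8, -8)

x-range [-3, 8], y-range [-8, 1].
The lower-right corner is (8, -8).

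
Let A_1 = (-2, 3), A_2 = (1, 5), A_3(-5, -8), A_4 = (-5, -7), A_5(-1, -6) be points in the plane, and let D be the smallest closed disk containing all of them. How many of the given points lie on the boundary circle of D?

2

A smallest enclosing disk is always determined by at most three of the input points on its boundary.
The farthest pair is A_2–A_3 with squared distance 205. The circle on this segment as diameter has centre (-2, -1.5) and r² = 205/4 = 51.25.
Check A_1: distance² to centre = 20.25 ≤ 51.25, so it lies inside.
All remaining points lie in this disk, and no smaller disk contains both endpoints, so this is the minimum enclosing circle.
The points at distance exactly r from the centre are A_2, A_3 — 2 points.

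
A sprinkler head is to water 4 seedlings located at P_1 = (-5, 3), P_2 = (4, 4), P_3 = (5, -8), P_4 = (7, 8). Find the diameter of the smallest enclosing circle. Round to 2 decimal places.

17.12

The minimum enclosing circle is determined by three boundary points: P_1, P_3, P_4.
Their circumcentre is (22/7, 5/14) with r² = 14365/196.
The farthest remaining point P_2 is at distance² 2745/196 ≤ 14365/196.
Diameter = 2r = 2√(14365/196) ≈ 17.12.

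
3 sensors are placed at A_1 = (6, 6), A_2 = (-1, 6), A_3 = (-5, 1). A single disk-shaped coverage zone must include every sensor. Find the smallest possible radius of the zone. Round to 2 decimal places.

6.04

Side lengths²: A_1A_2² = 49, A_1A_3² = 146, A_2A_3² = 41.
Since A_1A_3² = 146 ≥ 49 + 41 = 90, the angle opposite A_1A_3 is not acute, so the smallest enclosing circle has A_1A_3 as diameter.
Centre = midpoint of A_1A_3 = (0.5, 3.5), r² = 146/4 = 36.5.
r = √(36.5) ≈ 6.04.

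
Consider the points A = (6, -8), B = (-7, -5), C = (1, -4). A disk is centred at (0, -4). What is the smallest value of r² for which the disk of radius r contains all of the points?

The required radius is the distance from (0, -4) to the farthest point.
Squared distances: 52, 50, 1.
Maximum is 52, attained at A.

52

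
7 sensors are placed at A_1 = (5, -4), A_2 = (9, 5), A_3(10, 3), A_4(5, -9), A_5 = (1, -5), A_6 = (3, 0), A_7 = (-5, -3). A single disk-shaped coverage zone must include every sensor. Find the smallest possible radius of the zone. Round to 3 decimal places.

By Welzl's lemma the MEC is supported by two points (diametrically opposite) or three points (on a circumcircle).
The minimum enclosing circle is determined by three boundary points: A_2, A_4, A_7.
Their circumcentre is (126/41, -36/41) with r² = 117130/1681.
The farthest remaining point A_3 is at distance² 105937/1681 ≤ 117130/1681.
r = √(117130/1681) ≈ 8.347.

8.347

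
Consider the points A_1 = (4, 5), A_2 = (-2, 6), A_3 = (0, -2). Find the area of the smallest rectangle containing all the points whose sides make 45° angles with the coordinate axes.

In coordinates u = x + y, v = x − y the rectangle is axis-aligned; the map (x,y)→(u,v) scales areas by 2.
u-values: 9, 4, -2; range = 9 − (-2) = 11.
v-values: -1, -8, 2; range = 2 − (-8) = 10.
Area = (11 × 10) / 2 = 55.

55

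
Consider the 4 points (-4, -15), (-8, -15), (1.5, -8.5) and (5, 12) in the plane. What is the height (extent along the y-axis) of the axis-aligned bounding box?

max y = 12, min y = -15, so height = 27.

27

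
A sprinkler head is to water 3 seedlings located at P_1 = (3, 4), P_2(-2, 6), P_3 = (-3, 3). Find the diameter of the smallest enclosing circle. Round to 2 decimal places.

Side lengths²: P_1P_2² = 29, P_1P_3² = 37, P_2P_3² = 10.
Since P_1P_3² = 37 < 29 + 10 = 39, the triangle is acute, so the smallest enclosing circle is the circumcircle.
Circumcentre = (-1/34, 125/34), r² = 5365/578.
Diameter = 2r = 2√(5365/578) ≈ 6.09.

6.09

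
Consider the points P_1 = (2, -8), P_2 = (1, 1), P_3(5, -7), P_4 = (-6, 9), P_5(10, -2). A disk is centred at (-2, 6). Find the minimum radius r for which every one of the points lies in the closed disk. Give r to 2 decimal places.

The required radius is the distance from (-2, 6) to the farthest point.
Squared distances: 212, 34, 218, 25, 208.
Maximum is 218, attained at P_3.
r = √218 ≈ 14.76.

14.76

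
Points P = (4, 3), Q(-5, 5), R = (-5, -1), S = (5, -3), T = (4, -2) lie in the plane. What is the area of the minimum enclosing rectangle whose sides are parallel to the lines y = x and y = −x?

In coordinates u = x + y, v = x − y the rectangle is axis-aligned; the map (x,y)→(u,v) scales areas by 2.
u-values: 7, 0, -6, 2, 2; range = 7 − (-6) = 13.
v-values: 1, -10, -4, 8, 6; range = 8 − (-10) = 18.
Area = (13 × 18) / 2 = 117.

117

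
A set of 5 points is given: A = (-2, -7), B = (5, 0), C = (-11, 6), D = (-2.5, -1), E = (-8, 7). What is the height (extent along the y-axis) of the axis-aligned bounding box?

14

max y = 7, min y = -7, so height = 14.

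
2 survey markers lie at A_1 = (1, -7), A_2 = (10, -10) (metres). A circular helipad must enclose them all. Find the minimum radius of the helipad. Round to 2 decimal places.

4.74

The smallest circle enclosing two points has them as diameter endpoints.
Centre = midpoint = (5.5, -8.5); r² = |A_1A_2|²/4 = 90/4 = 22.5.
r = √(22.5) ≈ 4.74.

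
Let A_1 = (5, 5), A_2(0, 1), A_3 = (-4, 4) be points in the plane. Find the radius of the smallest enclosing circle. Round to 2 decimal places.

Side lengths²: A_1A_2² = 41, A_1A_3² = 82, A_2A_3² = 25.
Since A_1A_3² = 82 ≥ 41 + 25 = 66, the angle opposite A_1A_3 is not acute, so the smallest enclosing circle has A_1A_3 as diameter.
Centre = midpoint of A_1A_3 = (0.5, 4.5), r² = 82/4 = 20.5.
r = √(20.5) ≈ 4.53.

4.53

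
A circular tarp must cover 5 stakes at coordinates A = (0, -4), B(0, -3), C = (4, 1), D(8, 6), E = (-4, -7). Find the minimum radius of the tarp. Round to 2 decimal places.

8.85

By Welzl's lemma the MEC is supported by two points (diametrically opposite) or three points (on a circumcircle).
The farthest pair is D–E with squared distance 313. The circle on this segment as diameter has centre (2, -0.5) and r² = 313/4 = 78.25.
Check A: distance² to centre = 16.25 ≤ 78.25, so it lies inside.
All remaining points lie in this disk, and no smaller disk contains both endpoints, so this is the minimum enclosing circle.
r = √(78.25) ≈ 8.85.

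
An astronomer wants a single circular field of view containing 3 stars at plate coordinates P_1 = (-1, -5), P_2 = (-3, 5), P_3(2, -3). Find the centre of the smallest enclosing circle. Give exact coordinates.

(-2, 0)

Side lengths²: P_1P_2² = 104, P_1P_3² = 13, P_2P_3² = 89.
Since P_1P_2² = 104 ≥ 89 + 13 = 102, the angle opposite P_1P_2 is not acute, so the smallest enclosing circle has P_1P_2 as diameter.
Centre = midpoint of P_1P_2 = (-2, 0), r² = 104/4 = 26.
Centre = (-2, 0).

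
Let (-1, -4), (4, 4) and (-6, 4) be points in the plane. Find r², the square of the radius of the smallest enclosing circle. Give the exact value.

Call the three points A, B, C in the order given.
Side lengths²: AB² = 89, AC² = 89, BC² = 100.
Since BC² = 100 < 89 + 89 = 178, the triangle is acute, so the smallest enclosing circle is the circumcircle.
Circumcentre = (-1, 1.5625), r² = 30.94140625.

30.94140625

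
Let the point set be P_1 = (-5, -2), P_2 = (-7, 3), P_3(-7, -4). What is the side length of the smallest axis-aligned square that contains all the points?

7

The bounding box has width 2 and height 7.
An axis-aligned square enclosing the set must have side ≥ max(width, height).
So the minimum side is max(2, 7) = 7.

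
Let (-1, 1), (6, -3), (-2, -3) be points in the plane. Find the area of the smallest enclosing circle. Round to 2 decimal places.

54.24

Call the three points A, B, C in the order given.
Side lengths²: AB² = 65, AC² = 17, BC² = 64.
Since AB² = 65 < 64 + 17 = 81, the triangle is acute, so the smallest enclosing circle is the circumcircle.
Circumcentre = (2, -1.875), r² = 17.265625.
Area = π·r² = π·17.265625 ≈ 54.24.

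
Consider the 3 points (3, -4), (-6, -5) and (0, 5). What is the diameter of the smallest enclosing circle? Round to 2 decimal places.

11.93

Call the three points A, B, C in the order given.
Side lengths²: AB² = 82, AC² = 90, BC² = 136.
Since BC² = 136 < 90 + 82 = 172, the triangle is acute, so the smallest enclosing circle is the circumcircle.
Circumcentre = (-27/14, -9/14), r² = 3485/98.
Diameter = 2r = 2√(3485/98) ≈ 11.93.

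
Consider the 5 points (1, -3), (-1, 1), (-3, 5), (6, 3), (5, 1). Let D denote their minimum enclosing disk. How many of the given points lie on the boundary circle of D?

The minimum enclosing circle of a finite set is fixed by two of the points (as a diameter) or three (as a circumcircle).
The minimum enclosing circle is determined by three boundary points: (1, -3), (-3, 5), (6, 3).
Their circumcentre is (1.0625, 2.03125) with r² = 25.3173828125.
The farthest remaining point (5, 1) is at distance² 16.5673828125 ≤ 25.3173828125.
The points at distance exactly r from the centre are (1, -3), (-3, 5), (6, 3) — 3 points.

3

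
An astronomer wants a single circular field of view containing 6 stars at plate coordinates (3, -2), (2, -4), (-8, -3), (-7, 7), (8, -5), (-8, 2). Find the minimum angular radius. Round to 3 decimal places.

9.605

A smallest enclosing disk is always determined by at most three of the input points on its boundary.
The farthest pair is (-7, 7)–(8, -5) with squared distance 369. The circle on this segment as diameter has centre (0.5, 1) and r² = 369/4 = 92.25.
Check (3, -2): distance² to centre = 15.25 ≤ 92.25, so it lies inside.
All remaining points lie in this disk, and no smaller disk contains both endpoints, so this is the minimum enclosing circle.
r = √(92.25) ≈ 9.605.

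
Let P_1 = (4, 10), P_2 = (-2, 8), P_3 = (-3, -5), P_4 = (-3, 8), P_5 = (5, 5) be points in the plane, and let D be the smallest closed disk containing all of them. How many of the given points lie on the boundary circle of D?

2

The minimum enclosing circle of a finite set is fixed by two of the points (as a diameter) or three (as a circumcircle).
The farthest pair is P_1–P_3 with squared distance 274. The circle on this segment as diameter has centre (0.5, 2.5) and r² = 274/4 = 68.5.
Check P_2: distance² to centre = 36.5 ≤ 68.5, so it lies inside.
All remaining points lie in this disk, and no smaller disk contains both endpoints, so this is the minimum enclosing circle.
The points at distance exactly r from the centre are P_1, P_3 — 2 points.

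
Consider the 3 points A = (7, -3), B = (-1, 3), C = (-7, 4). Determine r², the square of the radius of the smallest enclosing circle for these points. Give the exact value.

61.25

Side lengths²: AB² = 100, AC² = 245, BC² = 37.
Since AC² = 245 ≥ 100 + 37 = 137, the angle opposite AC is not acute, so the smallest enclosing circle has AC as diameter.
Centre = midpoint of AC = (0, 0.5), r² = 245/4 = 61.25.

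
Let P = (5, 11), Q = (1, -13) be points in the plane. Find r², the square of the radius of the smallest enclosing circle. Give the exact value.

148

The smallest circle enclosing two points has them as diameter endpoints.
Centre = midpoint = (3, -1); r² = |PQ|²/4 = 592/4 = 148.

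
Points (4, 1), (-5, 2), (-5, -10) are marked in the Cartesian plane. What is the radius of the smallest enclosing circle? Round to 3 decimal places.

Call the three points A, B, C in the order given.
Side lengths²: AB² = 82, AC² = 202, BC² = 144.
Since AC² = 202 < 144 + 82 = 226, the triangle is acute, so the smallest enclosing circle is the circumcircle.
Circumcentre = (-10/9, -4), r² = 4141/81.
r = √(4141/81) ≈ 7.150.

7.150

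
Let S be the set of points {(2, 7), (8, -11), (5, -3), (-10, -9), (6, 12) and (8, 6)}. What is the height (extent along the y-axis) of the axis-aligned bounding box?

max y = 12, min y = -11, so height = 23.

23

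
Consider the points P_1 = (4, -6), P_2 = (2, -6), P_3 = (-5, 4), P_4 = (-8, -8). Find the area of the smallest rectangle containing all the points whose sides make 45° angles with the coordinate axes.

In coordinates u = x + y, v = x − y the rectangle is axis-aligned; the map (x,y)→(u,v) scales areas by 2.
u-values: -2, -4, -1, -16; range = -1 − (-16) = 15.
v-values: 10, 8, -9, 0; range = 10 − (-9) = 19.
Area = (15 × 19) / 2 = 142.5.

142.5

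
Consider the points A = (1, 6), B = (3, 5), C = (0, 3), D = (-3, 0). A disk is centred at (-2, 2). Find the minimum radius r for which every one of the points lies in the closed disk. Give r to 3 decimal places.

The required radius is the distance from (-2, 2) to the farthest point.
Squared distances: 25, 34, 5, 5.
Maximum is 34, attained at B.
r = √34 ≈ 5.831.

5.831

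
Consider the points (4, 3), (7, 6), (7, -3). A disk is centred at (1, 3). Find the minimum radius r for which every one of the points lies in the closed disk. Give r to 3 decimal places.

8.485

The required radius is the distance from (1, 3) to the farthest point.
Squared distances: 9, 45, 72.
Maximum is 72, attained at (7, -3).
r = √72 ≈ 8.485.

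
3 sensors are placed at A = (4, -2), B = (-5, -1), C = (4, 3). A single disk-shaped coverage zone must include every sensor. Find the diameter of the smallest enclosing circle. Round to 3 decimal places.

Side lengths²: AB² = 82, AC² = 25, BC² = 97.
Since BC² = 97 < 82 + 25 = 107, the triangle is acute, so the smallest enclosing circle is the circumcircle.
Circumcentre = (-5/18, 0.5), r² = 3977/162.
Diameter = 2r = 2√(3977/162) ≈ 9.909.

9.909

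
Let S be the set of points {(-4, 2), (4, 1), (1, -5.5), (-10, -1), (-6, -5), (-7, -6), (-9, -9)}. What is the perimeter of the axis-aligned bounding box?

50

Width = max x − min x = 4 − (-10) = 14.
Height = max y − min y = 2 − (-9) = 11.
Perimeter = 2(14 + 11) = 50.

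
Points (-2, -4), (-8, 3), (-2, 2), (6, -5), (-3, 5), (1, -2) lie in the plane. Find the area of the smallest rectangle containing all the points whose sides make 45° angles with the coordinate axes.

88

In coordinates u = x + y, v = x − y the rectangle is axis-aligned; the map (x,y)→(u,v) scales areas by 2.
u-values: -6, -5, 0, 1, 2, -1; range = 2 − (-6) = 8.
v-values: 2, -11, -4, 11, -8, 3; range = 11 − (-11) = 22.
Area = (8 × 22) / 2 = 88.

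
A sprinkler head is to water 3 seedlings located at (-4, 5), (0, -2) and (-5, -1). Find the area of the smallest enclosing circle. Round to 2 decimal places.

Call the three points A, B, C in the order given.
Side lengths²: AB² = 65, AC² = 37, BC² = 26.
Since AB² = 65 ≥ 37 + 26 = 63, the angle opposite AB is not acute, so the smallest enclosing circle has AB as diameter.
Centre = midpoint of AB = (-2, 1.5), r² = 65/4 = 16.25.
Area = π·r² = π·16.25 ≈ 51.05.

51.05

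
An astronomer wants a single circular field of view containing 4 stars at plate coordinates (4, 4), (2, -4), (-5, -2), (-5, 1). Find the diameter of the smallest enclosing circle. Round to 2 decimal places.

The minimum enclosing circle of a finite set is fixed by two of the points (as a diameter) or three (as a circumcircle).
The minimum enclosing circle is determined by three boundary points: (4, 4), (2, -4), (-5, -2).
Their circumcentre is (-0.4, 0.85) with r² = 29.2825.
The farthest remaining point (-5, 1) is at distance² 21.1825 ≤ 29.2825.
Diameter = 2r = 2√(29.2825) ≈ 10.82.

10.82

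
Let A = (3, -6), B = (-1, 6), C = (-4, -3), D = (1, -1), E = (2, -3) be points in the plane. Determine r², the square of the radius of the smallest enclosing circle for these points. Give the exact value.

The farthest pair is A–B with squared distance 160. The circle on this segment as diameter has centre (1, 0) and r² = 160/4 = 40.
Check C: distance² to centre = 34 ≤ 40, so it lies inside.
All remaining points lie in this disk, and no smaller disk contains both endpoints, so this is the minimum enclosing circle.

40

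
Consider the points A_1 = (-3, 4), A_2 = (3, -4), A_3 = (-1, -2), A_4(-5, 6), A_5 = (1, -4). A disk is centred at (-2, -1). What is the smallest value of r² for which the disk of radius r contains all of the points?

58

The required radius is the distance from (-2, -1) to the farthest point.
Squared distances: 26, 34, 2, 58, 18.
Maximum is 58, attained at A_4.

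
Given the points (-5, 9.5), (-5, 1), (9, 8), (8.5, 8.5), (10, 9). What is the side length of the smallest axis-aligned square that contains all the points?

15

The bounding box has width 15 and height 8.5.
An axis-aligned square enclosing the set must have side ≥ max(width, height).
So the minimum side is max(15, 8.5) = 15.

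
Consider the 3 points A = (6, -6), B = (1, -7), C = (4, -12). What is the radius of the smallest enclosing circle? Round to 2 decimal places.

3.36

Side lengths²: AB² = 26, AC² = 40, BC² = 34.
Since AC² = 40 < 34 + 26 = 60, the triangle is acute, so the smallest enclosing circle is the circumcircle.
Circumcentre = (55/14, -121/14), r² = 1105/98.
r = √(1105/98) ≈ 3.36.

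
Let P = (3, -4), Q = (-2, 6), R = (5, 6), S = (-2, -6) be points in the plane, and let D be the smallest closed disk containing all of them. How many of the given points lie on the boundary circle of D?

By Welzl's lemma the MEC is supported by two points (diametrically opposite) or three points (on a circumcircle).
The farthest pair is R–S with squared distance 193. The circle on this segment as diameter has centre (1.5, 0) and r² = 193/4 = 48.25.
Check P: distance² to centre = 18.25 ≤ 48.25, so it lies inside.
All remaining points lie in this disk, and no smaller disk contains both endpoints, so this is the minimum enclosing circle.
The points at distance exactly r from the centre are Q, R, S — 3 points.

3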